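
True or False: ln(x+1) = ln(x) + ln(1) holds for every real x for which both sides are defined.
Claim: ln(x+1) = ln(x) + ln(1).
Test a specific point where both sides are defined: x = 1/2.
LHS = ln(x+1) ≈ 0.4055
RHS = ln(x) + ln(1) ≈ -0.6931
Since 0.4055 ≠ -0.6931, the equation fails at this point, so it cannot hold for every real x for which both sides are defined.
ln(1) = 0, so the right side is just ln(x), which differs from ln(x+1).

Conclusion: False.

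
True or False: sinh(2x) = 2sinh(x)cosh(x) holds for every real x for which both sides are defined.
True.

Claim: sinh(2x) = 2sinh(x)cosh(x).
Reasoning: 2sinh(x)cosh(x) = 2 · (e^x - e^-x)/2 · (e^x + e^-x)/2 = (e^(2x) - e^(-2x))/2 = sinh(2x).
So the two sides agree for every real x for which both sides are defined.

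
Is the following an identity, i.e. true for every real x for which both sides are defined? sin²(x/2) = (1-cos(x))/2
Yes, this is an identity.

Claim: sin²(x/2) = (1-cos(x))/2.
Reasoning: Use cos(2θ) = 1 - 2sin²θ with θ = x/2: cos(x) = 1 - 2sin²(x/2). Solving for sin²(x/2) gives (1 - cos(x))/2.
So the two sides agree for every real x for which both sides are defined.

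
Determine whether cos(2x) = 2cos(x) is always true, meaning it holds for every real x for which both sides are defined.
Claim: cos(2x) = 2cos(x).
Test a specific point where both sides are defined: x = 3π/4.
LHS = cos(2x) ≈ 0.0000
RHS = 2cos(x) ≈ -1.4142
Since 0.0000 ≠ -1.4142, the equation fails at this point, so it cannot hold for every real x for which both sides are defined.
The correct double-angle formula is cos(2x) = cos²x - sin²x.

Conclusion: No, this is NOT an identity.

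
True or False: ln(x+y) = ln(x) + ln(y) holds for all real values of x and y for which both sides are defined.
False.

Claim: ln(x+y) = ln(x) + ln(y).
Test a specific point where both sides are defined: x = 1/2, y = 2.
LHS = ln(x+y) ≈ 0.9163
RHS = ln(x) + ln(y) ≈ 0.0000
Since 0.9163 ≠ 0.0000, the equation fails at this point, so it cannot hold for all real values of x and y for which both sides are defined.
ln(x) + ln(y) = ln(xy), not ln(x+y).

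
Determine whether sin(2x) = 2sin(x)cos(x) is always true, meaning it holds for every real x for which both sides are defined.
Yes, this is an identity.

Claim: sin(2x) = 2sin(x)cos(x).
Reasoning: Put y = x in the addition formula sin(x+y) = sin(x)cos(y) + cos(x)sin(y): sin(2x) = sin(x)cos(x) + cos(x)sin(x) = 2sin(x)cos(x).
So the two sides agree for every real x for which both sides are defined.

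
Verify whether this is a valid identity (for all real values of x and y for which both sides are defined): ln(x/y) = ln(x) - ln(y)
Yes, this is an identity.

Claim: ln(x/y) = ln(x) - ln(y).
Reasoning: Both sides are simultaneously defined only when x, y > 0. Write x = e^p, y = e^q. Then x/y = e^(p-q), so ln(x/y) = p - q = ln(x) - ln(y).
So the two sides agree for all real values of x and y for which both sides are defined.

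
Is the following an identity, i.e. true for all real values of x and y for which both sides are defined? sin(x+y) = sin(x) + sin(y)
No, this is NOT an identity.

Claim: sin(x+y) = sin(x) + sin(y).
Test a specific point where both sides are defined: x = π, y = -π/2.
LHS = sin(x+y) ≈ 1.0000
RHS = sin(x) + sin(y) ≈ -1.0000
Since 1.0000 ≠ -1.0000, the equation fails at this point, so it cannot hold for all real values of x and y for which both sides are defined.
The correct expansion is sin(x+y) = sin(x)cos(y) + cos(x)sin(y); sine is not additive.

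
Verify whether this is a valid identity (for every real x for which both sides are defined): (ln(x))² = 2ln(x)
No, this is NOT an identity.

Claim: (ln(x))² = 2ln(x).
Test a specific point where both sides are defined: x = 2.
LHS = (ln(x))² ≈ 0.4805
RHS = 2ln(x) ≈ 1.3863
Since 0.4805 ≠ 1.3863, the equation fails at this point, so it cannot hold for every real x for which both sides are defined.
2ln(x) equals ln(x²), which is not the same as (ln x)².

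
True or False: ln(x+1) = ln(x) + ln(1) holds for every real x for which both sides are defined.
False.

Claim: ln(x+1) = ln(x) + ln(1).
Test a specific point where both sides are defined: x = 3/2.
LHS = ln(x+1) ≈ 0.9163
RHS = ln(x) + ln(1) ≈ 0.4055
Since 0.9163 ≠ 0.4055, the equation fails at this point, so it cannot hold for every real x for which both sides are defined.
ln(1) = 0, so the right side is just ln(x), which differs from ln(x+1).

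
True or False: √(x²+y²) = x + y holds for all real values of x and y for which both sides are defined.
Claim: √(x²+y²) = x + y.
Test a specific point where both sides are defined: x = -3, y = 1/2.
LHS = √(x²+y²) ≈ 3.0414
RHS = x + y ≈ -2.5000
Since 3.0414 ≠ -2.5000, the equation fails at this point, so it cannot hold for all real values of x and y for which both sides are defined.
(x+y)² = x² + 2xy + y², not x² + y², so the square root does not split this way.

Conclusion: False.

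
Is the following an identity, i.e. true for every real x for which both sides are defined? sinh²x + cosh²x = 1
Claim: sinh²x + cosh²x = 1.
Test a specific point where both sides are defined: x = 1/2.
LHS = sinh²x + cosh²x ≈ 1.5431
RHS = 1 ≈ 1.0000
Since 1.5431 ≠ 1.0000, the equation fails at this point, so it cannot hold for every real x for which both sides are defined.
The correct hyperbolic identity is cosh²x - sinh²x = 1 (a difference); the sum sinh²x + cosh²x equals cosh(2x).

Conclusion: No, this is NOT an identity.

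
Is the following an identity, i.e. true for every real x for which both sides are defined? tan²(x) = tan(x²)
Claim: tan²(x) = tan(x²).
Test a specific point where both sides are defined: x = 2π/3.
LHS = tan²(x) ≈ 3.0000
RHS = tan(x²) ≈ 2.9590
Since 3.0000 ≠ 2.9590, the equation fails at this point, so it cannot hold for every real x for which both sides are defined.
tan²(x) means (tan x)², squaring the output; tan(x²) squares the input. These are different functions.

Conclusion: No, this is NOT an identity.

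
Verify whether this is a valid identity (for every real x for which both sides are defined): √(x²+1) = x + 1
No, this is NOT an identity.

Claim: √(x²+1) = x + 1.
Test a specific point where both sides are defined: x = 5.
LHS = √(x²+1) ≈ 5.0990
RHS = x + 1 ≈ 6.0000
Since 5.0990 ≠ 6.0000, the equation fails at this point, so it cannot hold for every real x for which both sides are defined.
(x+1)² = x² + 2x + 1 ≠ x² + 1 unless x = 0.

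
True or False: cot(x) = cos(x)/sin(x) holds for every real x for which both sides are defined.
True.

Claim: cot(x) = cos(x)/sin(x).
Reasoning: cot(x) is defined as 1/tan(x) = 1/(sin(x)/cos(x)) = cos(x)/sin(x), wherever sin(x) ≠ 0.
So the two sides agree for every real x for which both sides are defined.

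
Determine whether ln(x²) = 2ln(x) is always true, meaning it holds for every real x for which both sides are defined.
Claim: ln(x²) = 2ln(x).
Reasoning: The right side requires x > 0. For x > 0, x² = (e^(ln x))² = e^(2ln x), so ln(x²) = 2ln(x). (For x < 0 the right side is undefined, so those values are outside the claim.)
So the two sides agree for every real x for which both sides are defined.

Conclusion: Yes, this is an identity.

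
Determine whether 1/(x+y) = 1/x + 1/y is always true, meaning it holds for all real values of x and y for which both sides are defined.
Claim: 1/(x+y) = 1/x + 1/y.
Test a specific point where both sides are defined: x = -1, y = -3.
LHS = 1/(x+y) ≈ -0.2500
RHS = 1/x + 1/y ≈ -1.3333
Since -0.2500 ≠ -1.3333, the equation fails at this point, so it cannot hold for all real values of x and y for which both sides are defined.
1/x + 1/y = (x+y)/(xy), which is not 1/(x+y).

Conclusion: No, this is NOT an identity.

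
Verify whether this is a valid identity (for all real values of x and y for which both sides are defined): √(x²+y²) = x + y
No, this is NOT an identity.

Claim: √(x²+y²) = x + y.
Test a specific point where both sides are defined: x = 3, y = 3.
LHS = √(x²+y²) ≈ 4.2426
RHS = x + y ≈ 6.0000
Since 4.2426 ≠ 6.0000, the equation fails at this point, so it cannot hold for all real values of x and y for which both sides are defined.
(x+y)² = x² + 2xy + y², not x² + y², so the square root does not split this way.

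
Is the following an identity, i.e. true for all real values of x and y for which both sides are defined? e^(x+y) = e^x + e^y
Claim: e^(x+y) = e^x + e^y.
Test a specific point where both sides are defined: x = 2, y = 1.
LHS = e^(x+y) ≈ 20.0855
RHS = e^x + e^y ≈ 10.1073
Since 20.0855 ≠ 10.1073, the equation fails at this point, so it cannot hold for all real values of x and y for which both sides are defined.
The correct rule is e^(x+y) = e^x · e^y (a product, not a sum).

Conclusion: No, this is NOT an identity.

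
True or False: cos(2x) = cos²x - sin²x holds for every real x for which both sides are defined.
True.

Claim: cos(2x) = cos²x - sin²x.
Reasoning: Put y = x in the addition formula cos(x+y) = cos(x)cos(y) - sin(x)sin(y): cos(2x) = cos²x - sin²x.
So the two sides agree for every real x for which both sides are defined.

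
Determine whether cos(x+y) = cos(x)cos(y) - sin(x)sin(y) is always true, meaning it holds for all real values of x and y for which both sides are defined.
Yes, this is an identity.

Claim: cos(x+y) = cos(x)cos(y) - sin(x)sin(y).
Reasoning: By Euler's formula e^(i(x+y)) = e^(ix)·e^(iy) = (cos x + i·sin x)(cos y + i·sin y). The real part of the left side is cos(x+y); the real part of the product is cos(x)cos(y) - sin(x)sin(y) (since i·i = -1).
So the two sides agree for all real values of x and y for which both sides are defined.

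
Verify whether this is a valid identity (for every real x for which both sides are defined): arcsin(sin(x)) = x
No, this is NOT an identity.

Claim: arcsin(sin(x)) = x.
Test a specific point where both sides are defined: x = 2π/3.
LHS = arcsin(sin(x)) ≈ 1.0472
RHS = x ≈ 2.0944
Since 1.0472 ≠ 2.0944, the equation fails at this point, so it cannot hold for every real x for which both sides are defined.
arcsin only returns values in [-π/2, π/2], so arcsin(sin(x)) = x holds only for x in that interval, not for all real x.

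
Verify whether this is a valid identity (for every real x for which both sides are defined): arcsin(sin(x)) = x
No, this is NOT an identity.

Claim: arcsin(sin(x)) = x.
Test a specific point where both sides are defined: x = π.
LHS = arcsin(sin(x)) ≈ 0.0000
RHS = x ≈ 3.1416
Since 0.0000 ≠ 3.1416, the equation fails at this point, so it cannot hold for every real x for which both sides are defined.
arcsin only returns values in [-π/2, π/2], so arcsin(sin(x)) = x holds only for x in that interval, not for all real x.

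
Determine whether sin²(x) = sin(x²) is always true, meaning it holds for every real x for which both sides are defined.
No, this is NOT an identity.

Claim: sin²(x) = sin(x²).
Test a specific point where both sides are defined: x = π/2.
LHS = sin²(x) ≈ 1.0000
RHS = sin(x²) ≈ 0.6243
Since 1.0000 ≠ 0.6243, the equation fails at this point, so it cannot hold for every real x for which both sides are defined.
sin²(x) means (sin x)², squaring the output; sin(x²) squares the input. These are different functions.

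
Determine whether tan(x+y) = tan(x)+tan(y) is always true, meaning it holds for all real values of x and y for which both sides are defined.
No, this is NOT an identity.

Claim: tan(x+y) = tan(x)+tan(y).
Test a specific point where both sides are defined: x = -π/4, y = 2π/3.
LHS = tan(x+y) ≈ 3.7321
RHS = tan(x)+tan(y) ≈ -2.7321
Since 3.7321 ≠ -2.7321, the equation fails at this point, so it cannot hold for all real values of x and y for which both sides are defined.
The correct formula is tan(x+y) = (tan(x) + tan(y))/(1 - tan(x)tan(y)).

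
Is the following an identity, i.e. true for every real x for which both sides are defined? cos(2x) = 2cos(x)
Claim: cos(2x) = 2cos(x).
Test a specific point where both sides are defined: x = π.
LHS = cos(2x) ≈ 1.0000
RHS = 2cos(x) ≈ -2.0000
Since 1.0000 ≠ -2.0000, the equation fails at this point, so it cannot hold for every real x for which both sides are defined.
The correct double-angle formula is cos(2x) = cos²x - sin²x.

Conclusion: No, this is NOT an identity.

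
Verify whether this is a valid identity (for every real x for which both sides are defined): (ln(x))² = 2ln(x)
No, this is NOT an identity.

Claim: (ln(x))² = 2ln(x).
Test a specific point where both sides are defined: x = 1/2.
LHS = (ln(x))² ≈ 0.4805
RHS = 2ln(x) ≈ -1.3863
Since 0.4805 ≠ -1.3863, the equation fails at this point, so it cannot hold for every real x for which both sides are defined.
2ln(x) equals ln(x²), which is not the same as (ln x)².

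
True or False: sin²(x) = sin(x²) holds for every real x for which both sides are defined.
False.

Claim: sin²(x) = sin(x²).
Test a specific point where both sides are defined: x = -π/6.
LHS = sin²(x) ≈ 0.2500
RHS = sin(x²) ≈ 0.2707
Since 0.2500 ≠ 0.2707, the equation fails at this point, so it cannot hold for every real x for which both sides are defined.
sin²(x) means (sin x)², squaring the output; sin(x²) squares the input. These are different functions.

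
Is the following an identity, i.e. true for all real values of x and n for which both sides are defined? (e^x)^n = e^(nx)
Claim: (e^x)^n = e^(nx).
Reasoning: e^x is a positive real number, and for a positive base B and real exponent n, B^n = e^(n·ln B). With B = e^x, ln B = x, so (e^x)^n = e^(n·x).
So the two sides agree for all real values of x and n for which both sides are defined.

Conclusion: Yes, this is an identity.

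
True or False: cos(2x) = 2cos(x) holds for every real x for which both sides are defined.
False.

Claim: cos(2x) = 2cos(x).
Test a specific point where both sides are defined: x = -π/4.
LHS = cos(2x) ≈ 0.0000
RHS = 2cos(x) ≈ 1.4142
Since 0.0000 ≠ 1.4142, the equation fails at this point, so it cannot hold for every real x for which both sides are defined.
The correct double-angle formula is cos(2x) = cos²x - sin²x.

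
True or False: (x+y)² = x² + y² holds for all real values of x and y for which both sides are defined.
Claim: (x+y)² = x² + y².
Test a specific point where both sides are defined: x = -3, y = 1.
LHS = (x+y)² ≈ 4.0000
RHS = x² + y² ≈ 10.0000
Since 4.0000 ≠ 10.0000, the equation fails at this point, so it cannot hold for all real values of x and y for which both sides are defined.
The correct expansion is (x+y)² = x² + 2xy + y²; the cross term 2xy is missing.

Conclusion: False.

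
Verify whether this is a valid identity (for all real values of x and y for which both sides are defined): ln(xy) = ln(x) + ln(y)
Yes, this is an identity.

Claim: ln(xy) = ln(x) + ln(y).
Reasoning: Both sides are simultaneously defined only when x, y > 0. Write x = e^p, y = e^q (p = ln x, q = ln y). Then xy = e^p · e^q = e^(p+q), so ln(xy) = p + q = ln(x) + ln(y).
So the two sides agree for all real values of x and y for which both sides are defined.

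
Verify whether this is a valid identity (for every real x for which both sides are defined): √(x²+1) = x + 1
Claim: √(x²+1) = x + 1.
Test a specific point where both sides are defined: x = 2.
LHS = √(x²+1) ≈ 2.2361
RHS = x + 1 ≈ 3.0000
Since 2.2361 ≠ 3.0000, the equation fails at this point, so it cannot hold for every real x for which both sides are defined.
(x+1)² = x² + 2x + 1 ≠ x² + 1 unless x = 0.

Conclusion: No, this is NOT an identity.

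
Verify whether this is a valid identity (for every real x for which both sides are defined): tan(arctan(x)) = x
Claim: tan(arctan(x)) = x.
Reasoning: For every real x, arctan(x) is by definition the angle in (-π/2, π/2) whose tangent equals x. Taking the tangent of that angle returns x.
So the two sides agree for every real x for which both sides are defined.

Conclusion: Yes, this is an identity.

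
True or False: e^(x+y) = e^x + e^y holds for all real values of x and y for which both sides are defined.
Claim: e^(x+y) = e^x + e^y.
Test a specific point where both sides are defined: x = -2, y = 1/2.
LHS = e^(x+y) ≈ 0.2231
RHS = e^x + e^y ≈ 1.7841
Since 0.2231 ≠ 1.7841, the equation fails at this point, so it cannot hold for all real values of x and y for which both sides are defined.
The correct rule is e^(x+y) = e^x · e^y (a product, not a sum).

Conclusion: False.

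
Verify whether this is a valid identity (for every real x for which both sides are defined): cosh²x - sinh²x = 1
Claim: cosh²x - sinh²x = 1.
Reasoning: With cosh(x) = (e^x + e^-x)/2 and sinh(x) = (e^x - e^-x)/2: cosh²x = (e^(2x) + 2 + e^(-2x))/4 and sinh²x = (e^(2x) - 2 + e^(-2x))/4. Subtracting leaves 4/4 = 1.
So the two sides agree for every real x for which both sides are defined.

Conclusion: Yes, this is an identity.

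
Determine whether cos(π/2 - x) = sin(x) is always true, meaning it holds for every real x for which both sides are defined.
Yes, this is an identity.

Claim: cos(π/2 - x) = sin(x).
Reasoning: Use cos(u - v) = cos(u)cos(v) + sin(u)sin(v) with u = π/2, v = x: cos(π/2)cos(x) + sin(π/2)sin(x) = 0·cos(x) + 1·sin(x) = sin(x).
So the two sides agree for every real x for which both sides are defined.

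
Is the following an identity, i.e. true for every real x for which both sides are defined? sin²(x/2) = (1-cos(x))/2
Claim: sin²(x/2) = (1-cos(x))/2.
Reasoning: Use cos(2θ) = 1 - 2sin²θ with θ = x/2: cos(x) = 1 - 2sin²(x/2). Solving for sin²(x/2) gives (1 - cos(x))/2.
So the two sides agree for every real x for which both sides are defined.

Conclusion: Yes, this is an identity.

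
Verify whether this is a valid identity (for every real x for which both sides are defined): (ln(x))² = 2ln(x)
No, this is NOT an identity.

Claim: (ln(x))² = 2ln(x).
Test a specific point where both sides are defined: x = 1/2.
LHS = (ln(x))² ≈ 0.4805
RHS = 2ln(x) ≈ -1.3863
Since 0.4805 ≠ -1.3863, the equation fails at this point, so it cannot hold for every real x for which both sides are defined.
2ln(x) equals ln(x²), which is not the same as (ln x)².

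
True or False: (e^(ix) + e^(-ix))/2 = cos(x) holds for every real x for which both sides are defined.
True.

Claim: (e^(ix) + e^(-ix))/2 = cos(x).
Reasoning: By Euler's formula e^(ix) = cos(x) + i·sin(x) and e^(-ix) = cos(x) - i·sin(x). Adding cancels the sine terms: e^(ix) + e^(-ix) = 2cos(x); divide by 2.
So the two sides agree for every real x for which both sides are defined.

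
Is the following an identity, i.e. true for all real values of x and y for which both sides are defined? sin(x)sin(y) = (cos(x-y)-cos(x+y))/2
Yes, this is an identity.

Claim: sin(x)sin(y) = (cos(x-y)-cos(x+y))/2.
Reasoning: cos(x-y) = cos(x)cos(y) + sin(x)sin(y) and cos(x+y) = cos(x)cos(y) - sin(x)sin(y). Subtracting, cos(x-y) - cos(x+y) = 2sin(x)sin(y); divide by 2.
So the two sides agree for all real values of x and y for which both sides are defined.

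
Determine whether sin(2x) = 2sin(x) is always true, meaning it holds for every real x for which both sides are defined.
No, this is NOT an identity.

Claim: sin(2x) = 2sin(x).
Test a specific point where both sides are defined: x = 2π/3.
LHS = sin(2x) ≈ -0.8660
RHS = 2sin(x) ≈ 1.7321
Since -0.8660 ≠ 1.7321, the equation fails at this point, so it cannot hold for every real x for which both sides are defined.
The correct double-angle formula is sin(2x) = 2sin(x)cos(x).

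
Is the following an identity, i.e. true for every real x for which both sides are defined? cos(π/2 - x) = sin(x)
Claim: cos(π/2 - x) = sin(x).
Reasoning: Use cos(u - v) = cos(u)cos(v) + sin(u)sin(v) with u = π/2, v = x: cos(π/2)cos(x) + sin(π/2)sin(x) = 0·cos(x) + 1·sin(x) = sin(x).
So the two sides agree for every real x for which both sides are defined.

Conclusion: Yes, this is an identity.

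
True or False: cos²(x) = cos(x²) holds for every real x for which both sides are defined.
False.

Claim: cos²(x) = cos(x²).
Test a specific point where both sides are defined: x = π.
LHS = cos²(x) ≈ 1.0000
RHS = cos(x²) ≈ -0.9027
Since 1.0000 ≠ -0.9027, the equation fails at this point, so it cannot hold for every real x for which both sides are defined.
cos²(x) means (cos x)², squaring the output; cos(x²) squares the input. These are different functions.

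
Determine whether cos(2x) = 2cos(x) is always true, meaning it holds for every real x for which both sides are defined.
No, this is NOT an identity.

Claim: cos(2x) = 2cos(x).
Test a specific point where both sides are defined: x = π/3.
LHS = cos(2x) ≈ -0.5000
RHS = 2cos(x) ≈ 1.0000
Since -0.5000 ≠ 1.0000, the equation fails at this point, so it cannot hold for every real x for which both sides are defined.
The correct double-angle formula is cos(2x) = cos²x - sin²x.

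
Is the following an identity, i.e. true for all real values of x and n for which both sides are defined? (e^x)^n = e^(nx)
Claim: (e^x)^n = e^(nx).
Reasoning: e^x is a positive real number, and for a positive base B and real exponent n, B^n = e^(n·ln B). With B = e^x, ln B = x, so (e^x)^n = e^(n·x).
So the two sides agree for all real values of x and n for which both sides are defined.

Conclusion: Yes, this is an identity.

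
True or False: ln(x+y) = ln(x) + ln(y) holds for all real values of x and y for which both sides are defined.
Claim: ln(x+y) = ln(x) + ln(y).
Test a specific point where both sides are defined: x = 1, y = 3.
LHS = ln(x+y) ≈ 1.3863
RHS = ln(x) + ln(y) ≈ 1.0986
Since 1.3863 ≠ 1.0986, the equation fails at this point, so it cannot hold for all real values of x and y for which both sides are defined.
ln(x) + ln(y) = ln(xy), not ln(x+y).

Conclusion: False.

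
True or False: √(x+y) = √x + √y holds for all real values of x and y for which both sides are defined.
False.

Claim: √(x+y) = √x + √y.
Test a specific point where both sides are defined: x = 1/2, y = 3.
LHS = √(x+y) ≈ 1.8708
RHS = √x + √y ≈ 2.4392
Since 1.8708 ≠ 2.4392, the equation fails at this point, so it cannot hold for all real values of x and y for which both sides are defined.
Squaring the right side gives x + 2√(xy) + y, not x + y.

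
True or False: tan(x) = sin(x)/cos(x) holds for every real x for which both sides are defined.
Claim: tan(x) = sin(x)/cos(x).
Reasoning: For an angle x whose terminal point on the unit circle is (cos x, sin x), tan(x) is defined as the ratio (second coordinate)/(first coordinate) = sin(x)/cos(x), wherever cos(x) ≠ 0.
So the two sides agree for every real x for which both sides are defined.

Conclusion: True.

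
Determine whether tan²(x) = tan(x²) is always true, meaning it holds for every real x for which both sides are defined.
No, this is NOT an identity.

Claim: tan²(x) = tan(x²).
Test a specific point where both sides are defined: x = 2π/3.
LHS = tan²(x) ≈ 3.0000
RHS = tan(x²) ≈ 2.9590
Since 3.0000 ≠ 2.9590, the equation fails at this point, so it cannot hold for every real x for which both sides are defined.
tan²(x) means (tan x)², squaring the output; tan(x²) squares the input. These are different functions.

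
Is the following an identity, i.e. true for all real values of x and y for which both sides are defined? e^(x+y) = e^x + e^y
No, this is NOT an identity.

Claim: e^(x+y) = e^x + e^y.
Test a specific point where both sides are defined: x = 4, y = -1.
LHS = e^(x+y) ≈ 20.0855
RHS = e^x + e^y ≈ 54.9660
Since 20.0855 ≠ 54.9660, the equation fails at this point, so it cannot hold for all real values of x and y for which both sides are defined.
The correct rule is e^(x+y) = e^x · e^y (a product, not a sum).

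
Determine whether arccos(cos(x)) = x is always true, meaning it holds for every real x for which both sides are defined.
No, this is NOT an identity.

Claim: arccos(cos(x)) = x.
Test a specific point where both sides are defined: x = -π/4.
LHS = arccos(cos(x)) ≈ 0.7854
RHS = x ≈ -0.7854
Since 0.7854 ≠ -0.7854, the equation fails at this point, so it cannot hold for every real x for which both sides are defined.
arccos only returns values in [0, π], so arccos(cos(x)) = x holds only for x in that interval, not for all real x.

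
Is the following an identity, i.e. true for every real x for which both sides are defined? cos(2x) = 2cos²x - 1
Claim: cos(2x) = 2cos²x - 1.
Reasoning: cos(2x) = cos²x - sin²x. Replace sin²x by 1 - cos²x: cos²x - (1 - cos²x) = 2cos²x - 1.
So the two sides agree for every real x for which both sides are defined.

Conclusion: Yes, this is an identity.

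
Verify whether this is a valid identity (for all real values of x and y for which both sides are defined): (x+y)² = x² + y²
Claim: (x+y)² = x² + y².
Test a specific point where both sides are defined: x = -3, y = -3.
LHS = (x+y)² ≈ 36.0000
RHS = x² + y² ≈ 18.0000
Since 36.0000 ≠ 18.0000, the equation fails at this point, so it cannot hold for all real values of x and y for which both sides are defined.
The correct expansion is (x+y)² = x² + 2xy + y²; the cross term 2xy is missing.

Conclusion: No, this is NOT an identity.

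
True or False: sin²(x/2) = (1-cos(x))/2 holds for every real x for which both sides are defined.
True.

Claim: sin²(x/2) = (1-cos(x))/2.
Reasoning: Use cos(2θ) = 1 - 2sin²θ with θ = x/2: cos(x) = 1 - 2sin²(x/2). Solving for sin²(x/2) gives (1 - cos(x))/2.
So the two sides agree for every real x for which both sides are defined.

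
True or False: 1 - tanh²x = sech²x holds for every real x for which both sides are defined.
Claim: 1 - tanh²x = sech²x.
Reasoning: Divide cosh²x - sinh²x = 1 through by cosh²x (never zero): 1 - tanh²x = 1/cosh²x = sech²x.
So the two sides agree for every real x for which both sides are defined.

Conclusion: True.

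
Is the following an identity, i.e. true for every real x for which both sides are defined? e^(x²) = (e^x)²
Claim: e^(x²) = (e^x)².
Test a specific point where both sides are defined: x = -3.
LHS = e^(x²) ≈ 8103.0839
RHS = (e^x)² ≈ 0.0025
Since 8103.0839 ≠ 0.0025, the equation fails at this point, so it cannot hold for every real x for which both sides are defined.
(e^x)² = e^(2x), and 2x ≠ x² in general.

Conclusion: No, this is NOT an identity.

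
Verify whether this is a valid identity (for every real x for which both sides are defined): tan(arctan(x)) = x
Yes, this is an identity.

Claim: tan(arctan(x)) = x.
Reasoning: For every real x, arctan(x) is by definition the angle in (-π/2, π/2) whose tangent equals x. Taking the tangent of that angle returns x.
So the two sides agree for every real x for which both sides are defined.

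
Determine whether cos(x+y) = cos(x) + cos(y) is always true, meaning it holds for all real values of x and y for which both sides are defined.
Claim: cos(x+y) = cos(x) + cos(y).
Test a specific point where both sides are defined: x = π, y = π.
LHS = cos(x+y) ≈ 1.0000
RHS = cos(x) + cos(y) ≈ -2.0000
Since 1.0000 ≠ -2.0000, the equation fails at this point, so it cannot hold for all real values of x and y for which both sides are defined.
The correct expansion is cos(x+y) = cos(x)cos(y) - sin(x)sin(y); cosine is not additive.

Conclusion: No, this is NOT an identity.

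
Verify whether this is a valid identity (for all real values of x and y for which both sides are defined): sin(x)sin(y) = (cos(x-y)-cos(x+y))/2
Claim: sin(x)sin(y) = (cos(x-y)-cos(x+y))/2.
Reasoning: cos(x-y) = cos(x)cos(y) + sin(x)sin(y) and cos(x+y) = cos(x)cos(y) - sin(x)sin(y). Subtracting, cos(x-y) - cos(x+y) = 2sin(x)sin(y); divide by 2.
So the two sides agree for all real values of x and y for which both sides are defined.

Conclusion: Yes, this is an identity.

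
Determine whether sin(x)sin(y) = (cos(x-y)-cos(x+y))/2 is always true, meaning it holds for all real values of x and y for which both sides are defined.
Yes, this is an identity.

Claim: sin(x)sin(y) = (cos(x-y)-cos(x+y))/2.
Reasoning: cos(x-y) = cos(x)cos(y) + sin(x)sin(y) and cos(x+y) = cos(x)cos(y) - sin(x)sin(y). Subtracting, cos(x-y) - cos(x+y) = 2sin(x)sin(y); divide by 2.
So the two sides agree for all real values of x and y for which both sides are defined.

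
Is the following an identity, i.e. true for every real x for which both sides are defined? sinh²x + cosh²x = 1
Claim: sinh²x + cosh²x = 1.
Test a specific point where both sides are defined: x = -3.
LHS = sinh²x + cosh²x ≈ 201.7156
RHS = 1 ≈ 1.0000
Since 201.7156 ≠ 1.0000, the equation fails at this point, so it cannot hold for every real x for which both sides are defined.
The correct hyperbolic identity is cosh²x - sinh²x = 1 (a difference); the sum sinh²x + cosh²x equals cosh(2x).

Conclusion: No, this is NOT an identity.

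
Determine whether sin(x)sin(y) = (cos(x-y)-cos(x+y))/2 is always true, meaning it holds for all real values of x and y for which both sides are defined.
Claim: sin(x)sin(y) = (cos(x-y)-cos(x+y))/2.
Reasoning: cos(x-y) = cos(x)cos(y) + sin(x)sin(y) and cos(x+y) = cos(x)cos(y) - sin(x)sin(y). Subtracting, cos(x-y) - cos(x+y) = 2sin(x)sin(y); divide by 2.
So the two sides agree for all real values of x and y for which both sides are defined.

Conclusion: Yes, this is an identity.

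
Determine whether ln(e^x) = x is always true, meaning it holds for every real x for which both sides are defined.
Claim: ln(e^x) = x.
Reasoning: ln is the inverse of the exponential: ln(e^x) asks for the exponent p with e^p = e^x, and since e^p is one-to-one that exponent is p = x.
So the two sides agree for every real x for which both sides are defined.

Conclusion: Yes, this is an identity.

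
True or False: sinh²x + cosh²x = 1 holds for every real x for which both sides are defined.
False.

Claim: sinh²x + cosh²x = 1.
Test a specific point where both sides are defined: x = 3.
LHS = sinh²x + cosh²x ≈ 201.7156
RHS = 1 ≈ 1.0000
Since 201.7156 ≠ 1.0000, the equation fails at this point, so it cannot hold for every real x for which both sides are defined.
The correct hyperbolic identity is cosh²x - sinh²x = 1 (a difference); the sum sinh²x + cosh²x equals cosh(2x).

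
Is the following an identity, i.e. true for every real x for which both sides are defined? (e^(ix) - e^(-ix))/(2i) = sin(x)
Claim: (e^(ix) - e^(-ix))/(2i) = sin(x).
Reasoning: By Euler's formula e^(ix) = cos(x) + i·sin(x) and e^(-ix) = cos(x) - i·sin(x). Subtracting cancels the cosine terms: e^(ix) - e^(-ix) = 2i·sin(x); divide by 2i.
So the two sides agree for every real x for which both sides are defined.

Conclusion: Yes, this is an identity.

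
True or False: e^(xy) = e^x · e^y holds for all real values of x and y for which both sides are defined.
Claim: e^(xy) = e^x · e^y.
Test a specific point where both sides are defined: x = 1/2, y = -3.
LHS = e^(xy) ≈ 0.2231
RHS = e^x · e^y ≈ 0.0821
Since 0.2231 ≠ 0.0821, the equation fails at this point, so it cannot hold for all real values of x and y for which both sides are defined.
e^x · e^y = e^(x+y), not e^(xy).

Conclusion: False.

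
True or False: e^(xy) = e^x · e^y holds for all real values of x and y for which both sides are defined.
Claim: e^(xy) = e^x · e^y.
Test a specific point where both sides are defined: x = 4, y = 1.
LHS = e^(xy) ≈ 54.5982
RHS = e^x · e^y ≈ 148.4132
Since 54.5982 ≠ 148.4132, the equation fails at this point, so it cannot hold for all real values of x and y for which both sides are defined.
e^x · e^y = e^(x+y), not e^(xy).

Conclusion: False.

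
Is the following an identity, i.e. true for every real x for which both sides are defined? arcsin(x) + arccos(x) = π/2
Claim: arcsin(x) + arccos(x) = π/2.
Reasoning: Both sides are defined for -1 ≤ x ≤ 1. Let θ = arcsin(x), so sin θ = x and θ ∈ [-π/2, π/2]. Then cos(π/2 - θ) = sin θ = x and π/2 - θ ∈ [0, π], which is exactly the range of arccos, so arccos(x) = π/2 - θ. Adding: arcsin(x) + arccos(x) = θ + (π/2 - θ) = π/2.
So the two sides agree for every real x for which both sides are defined.

Conclusion: Yes, this is an identity.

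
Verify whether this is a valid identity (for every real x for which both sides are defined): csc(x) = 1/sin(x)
Claim: csc(x) = 1/sin(x).
Reasoning: csc(x) is by definition the reciprocal of sin(x), wherever sin(x) ≠ 0.
So the two sides agree for every real x for which both sides are defined.

Conclusion: Yes, this is an identity.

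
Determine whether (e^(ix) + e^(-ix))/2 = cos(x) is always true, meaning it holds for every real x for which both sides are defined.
Claim: (e^(ix) + e^(-ix))/2 = cos(x).
Reasoning: By Euler's formula e^(ix) = cos(x) + i·sin(x) and e^(-ix) = cos(x) - i·sin(x). Adding cancels the sine terms: e^(ix) + e^(-ix) = 2cos(x); divide by 2.
So the two sides agree for every real x for which both sides are defined.

Conclusion: Yes, this is an identity.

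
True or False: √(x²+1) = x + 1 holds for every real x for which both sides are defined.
Claim: √(x²+1) = x + 1.
Test a specific point where both sides are defined: x = -2.
LHS = √(x²+1) ≈ 2.2361
RHS = x + 1 ≈ -1.0000
Since 2.2361 ≠ -1.0000, the equation fails at this point, so it cannot hold for every real x for which both sides are defined.
(x+1)² = x² + 2x + 1 ≠ x² + 1 unless x = 0.

Conclusion: False.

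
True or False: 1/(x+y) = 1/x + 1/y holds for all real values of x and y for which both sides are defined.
Claim: 1/(x+y) = 1/x + 1/y.
Test a specific point where both sides are defined: x = 3/2, y = -1.
LHS = 1/(x+y) ≈ 2.0000
RHS = 1/x + 1/y ≈ -0.3333
Since 2.0000 ≠ -0.3333, the equation fails at this point, so it cannot hold for all real values of x and y for which both sides are defined.
1/x + 1/y = (x+y)/(xy), which is not 1/(x+y).

Conclusion: False.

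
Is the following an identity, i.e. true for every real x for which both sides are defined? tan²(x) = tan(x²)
No, this is NOT an identity.

Claim: tan²(x) = tan(x²).
Test a specific point where both sides are defined: x = -π/6.
LHS = tan²(x) ≈ 0.3333
RHS = tan(x²) ≈ 0.2812
Since 0.3333 ≠ 0.2812, the equation fails at this point, so it cannot hold for every real x for which both sides are defined.
tan²(x) means (tan x)², squaring the output; tan(x²) squares the input. These are different functions.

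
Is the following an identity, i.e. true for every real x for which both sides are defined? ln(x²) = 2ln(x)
Yes, this is an identity.

Claim: ln(x²) = 2ln(x).
Reasoning: The right side requires x > 0. For x > 0, x² = (e^(ln x))² = e^(2ln x), so ln(x²) = 2ln(x). (For x < 0 the right side is undefined, so those values are outside the claim.)
So the two sides agree for every real x for which both sides are defined.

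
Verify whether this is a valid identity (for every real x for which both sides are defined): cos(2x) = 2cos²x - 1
Yes, this is an identity.

Claim: cos(2x) = 2cos²x - 1.
Reasoning: cos(2x) = cos²x - sin²x. Replace sin²x by 1 - cos²x: cos²x - (1 - cos²x) = 2cos²x - 1.
So the two sides agree for every real x for which both sides are defined.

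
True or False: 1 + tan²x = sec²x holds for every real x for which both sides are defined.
True.

Claim: 1 + tan²x = sec²x.
Reasoning: Start from sin²x + cos²x = 1 and divide every term by cos²x (allowed wherever tan x and sec x are defined): tan²x + 1 = 1/cos²x = sec²x.
So the two sides agree for every real x for which both sides are defined.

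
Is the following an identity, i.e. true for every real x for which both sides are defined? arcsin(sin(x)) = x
Claim: arcsin(sin(x)) = x.
Test a specific point where both sides are defined: x = 3π/4.
LHS = arcsin(sin(x)) ≈ 0.7854
RHS = x ≈ 2.3562
Since 0.7854 ≠ 2.3562, the equation fails at this point, so it cannot hold for every real x for which both sides are defined.
arcsin only returns values in [-π/2, π/2], so arcsin(sin(x)) = x holds only for x in that interval, not for all real x.

Conclusion: No, this is NOT an identity.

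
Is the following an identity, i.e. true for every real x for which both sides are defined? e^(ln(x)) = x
Claim: e^(ln(x)) = x.
Reasoning: For x > 0, ln(x) is by definition the exponent p such that e^p = x. Raising e to that exponent therefore returns x: e^(ln x) = x.
So the two sides agree for every real x for which both sides are defined.

Conclusion: Yes, this is an identity.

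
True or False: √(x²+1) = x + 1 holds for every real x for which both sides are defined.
False.

Claim: √(x²+1) = x + 1.
Test a specific point where both sides are defined: x = 2.
LHS = √(x²+1) ≈ 2.2361
RHS = x + 1 ≈ 3.0000
Since 2.2361 ≠ 3.0000, the equation fails at this point, so it cannot hold for every real x for which both sides are defined.
(x+1)² = x² + 2x + 1 ≠ x² + 1 unless x = 0.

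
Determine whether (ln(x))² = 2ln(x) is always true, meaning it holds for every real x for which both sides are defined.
No, this is NOT an identity.

Claim: (ln(x))² = 2ln(x).
Test a specific point where both sides are defined: x = 4.
LHS = (ln(x))² ≈ 1.9218
RHS = 2ln(x) ≈ 2.7726
Since 1.9218 ≠ 2.7726, the equation fails at this point, so it cannot hold for every real x for which both sides are defined.
2ln(x) equals ln(x²), which is not the same as (ln x)².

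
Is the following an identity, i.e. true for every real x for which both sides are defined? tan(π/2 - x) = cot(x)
Yes, this is an identity.

Claim: tan(π/2 - x) = cot(x).
Reasoning: tan(π/2 - x) = sin(π/2 - x)/cos(π/2 - x) = cos(x)/sin(x) = cot(x), using the cofunction identities sin(π/2 - x) = cos(x) and cos(π/2 - x) = sin(x).
So the two sides agree for every real x for which both sides are defined.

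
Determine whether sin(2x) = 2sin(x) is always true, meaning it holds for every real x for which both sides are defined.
Claim: sin(2x) = 2sin(x).
Test a specific point where both sides are defined: x = -π/3.
LHS = sin(2x) ≈ -0.8660
RHS = 2sin(x) ≈ -1.7321
Since -0.8660 ≠ -1.7321, the equation fails at this point, so it cannot hold for every real x for which both sides are defined.
The correct double-angle formula is sin(2x) = 2sin(x)cos(x).

Conclusion: No, this is NOT an identity.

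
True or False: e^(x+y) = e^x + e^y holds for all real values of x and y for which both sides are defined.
Claim: e^(x+y) = e^x + e^y.
Test a specific point where both sides are defined: x = -3, y = -1.
LHS = e^(x+y) ≈ 0.0183
RHS = e^x + e^y ≈ 0.4177
Since 0.0183 ≠ 0.4177, the equation fails at this point, so it cannot hold for all real values of x and y for which both sides are defined.
The correct rule is e^(x+y) = e^x · e^y (a product, not a sum).

Conclusion: False.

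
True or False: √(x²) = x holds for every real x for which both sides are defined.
Claim: √(x²) = x.
Test a specific point where both sides are defined: x = -1.
LHS = √(x²) ≈ 1.0000
RHS = x ≈ -1.0000
Since 1.0000 ≠ -1.0000, the equation fails at this point, so it cannot hold for every real x for which both sides are defined.
√(x²) = |x|, which differs from x whenever x < 0 (both sides are defined for every real x).

Conclusion: False.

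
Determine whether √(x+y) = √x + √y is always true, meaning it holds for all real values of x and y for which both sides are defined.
No, this is NOT an identity.

Claim: √(x+y) = √x + √y.
Test a specific point where both sides are defined: x = 3/2, y = 1.
LHS = √(x+y) ≈ 1.5811
RHS = √x + √y ≈ 2.2247
Since 1.5811 ≠ 2.2247, the equation fails at this point, so it cannot hold for all real values of x and y for which both sides are defined.
Squaring the right side gives x + 2√(xy) + y, not x + y.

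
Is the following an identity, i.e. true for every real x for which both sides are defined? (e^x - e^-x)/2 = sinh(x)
Claim: (e^x - e^-x)/2 = sinh(x).
Reasoning: This is exactly the definition of the hyperbolic sine: sinh(x) := (e^x - e^-x)/2.
So the two sides agree for every real x for which both sides are defined.

Conclusion: Yes, this is an identity.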